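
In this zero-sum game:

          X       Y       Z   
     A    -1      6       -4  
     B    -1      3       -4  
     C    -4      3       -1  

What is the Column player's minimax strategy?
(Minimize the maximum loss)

Column should play X or Z (all achieve the minimum), value = -1

Work:
Column player minimizes Row's maximum payoff:
Column X: max payoff to Row = -1
Column Y: max payoff to Row = 6
Column Z: max payoff to Row = -1
Minimum is -1, achieved by columns X, Z (tied).
Each of X or Z is a minimax strategy.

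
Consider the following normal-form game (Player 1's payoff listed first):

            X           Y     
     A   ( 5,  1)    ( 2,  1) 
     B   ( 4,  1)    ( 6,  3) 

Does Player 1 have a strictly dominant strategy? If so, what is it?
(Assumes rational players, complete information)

No strictly dominant strategy exists for Player 1

Work:
A strategy strictly dominates another if it gives a strictly higher payoff against every opponent action. Compare each pair of P1's strategies column-by-column:
  A vs B: [5 vs 4, 2 vs 6] → A does not strictly dominate B (column Y: 2 ≤ 6)
  B vs A: [4 vs 5, 6 vs 2] → B does not strictly dominate A (column X: 4 ≤ 5)
No single strategy strictly dominates all others → no strictly dominant strategy.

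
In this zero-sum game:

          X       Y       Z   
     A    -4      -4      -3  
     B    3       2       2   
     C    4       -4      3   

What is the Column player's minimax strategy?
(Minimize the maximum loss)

Column should play Y, value = 2

Work:
Column player minimizes Row's maximum payoff:
Column X: max payoff to Row = 4
Column Y: max payoff to Row = 2
Column Z: max payoff to Row = 3
Minimum is 2, achieved by column Y.
Minimax strategy: Y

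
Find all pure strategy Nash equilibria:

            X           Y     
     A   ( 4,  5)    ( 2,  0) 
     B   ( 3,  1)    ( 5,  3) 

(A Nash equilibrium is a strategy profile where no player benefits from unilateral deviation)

Nash equilibrium: (A, X), (B, Y)

Work:
Best responses:
  P1 vs X: payoffs [4, 3] → best response A (payoff 4)
  P1 vs Y: payoffs [2, 5] → best response B (payoff 5)
  P2 vs A: payoffs [5, 0] → best response X (payoff 5)
  P2 vs B: payoffs [1, 3] → best response Y (payoff 3)
Mutual best responses: (A,X), (B,Y) → Nash equilibria.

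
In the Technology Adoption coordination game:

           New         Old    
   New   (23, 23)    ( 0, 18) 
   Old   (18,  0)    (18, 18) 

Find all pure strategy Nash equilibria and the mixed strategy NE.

Pure NE: (New, New) and (Old, Old); Mixed NE: p = 0.7826, q = 0.7826

Work:
Check pure NE:
(New, New): (23, 23) - no unilateral deviation beneficial
(Old, Old): (18, 18) - no unilateral deviation beneficial
Mixed NE: P1 plays New with p = 0.7826, P2 plays New with q = 0.7826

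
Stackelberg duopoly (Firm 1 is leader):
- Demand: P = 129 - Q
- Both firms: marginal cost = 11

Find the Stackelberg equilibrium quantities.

q₁* (leader) = 59.0, q₂* (follower) = 29.5

Work:
Follower's reaction: q₂ = (a - c - q₁)/2
Leader substitutes: π₁ = q₁·(a - q₁ - (a-c-q₁)/2 - c)
FOC: q₁* = (129 - 11)/2 = 59.00
Then: q₂* = (129 - 11 - 59.0)/2 = 29.50
Leader has first-mover advantage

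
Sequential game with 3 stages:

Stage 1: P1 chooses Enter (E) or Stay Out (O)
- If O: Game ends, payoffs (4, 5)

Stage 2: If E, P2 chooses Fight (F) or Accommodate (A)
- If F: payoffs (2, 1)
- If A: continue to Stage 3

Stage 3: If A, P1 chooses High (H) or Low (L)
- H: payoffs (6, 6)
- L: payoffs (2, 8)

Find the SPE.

SPE: (E, A, H); Outcome (6, 6)

Work:
Stage 3: P1 chooses H (6 vs 2)
Stage 2: P2: F->1, A->6 (anticipating H). Choose A
Stage 1: P1: O->4, E->6 (anticipating A, H). Choose E
SPE path: E -> A -> H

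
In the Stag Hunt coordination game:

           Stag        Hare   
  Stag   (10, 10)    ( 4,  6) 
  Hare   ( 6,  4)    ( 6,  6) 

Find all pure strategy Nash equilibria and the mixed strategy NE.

Pure NE: (Stag, Stag) and (Hare, Hare); Mixed NE: p = 0.3333, q = 0.3333

Work:
Check pure NE:
(Stag, Stag): (10, 10) - no unilateral deviation beneficial
(Hare, Hare): (6, 6) - no unilateral deviation beneficial
Mixed NE: P1 plays Stag with p = 0.3333, P2 plays Stag with q = 0.3333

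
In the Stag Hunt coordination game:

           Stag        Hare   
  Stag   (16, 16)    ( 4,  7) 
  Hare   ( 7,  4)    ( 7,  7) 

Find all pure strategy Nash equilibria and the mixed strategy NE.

Pure NE: (Stag, Stag) and (Hare, Hare); Mixed NE: p = 0.25, q = 0.25

Work:
Check pure NE:
(Stag, Stag): (16, 16) - no unilateral deviation beneficial
(Hare, Hare): (7, 7) - no unilateral deviation beneficial
Mixed NE: P1 plays Stag with p = 0.25, P2 plays Stag with q = 0.25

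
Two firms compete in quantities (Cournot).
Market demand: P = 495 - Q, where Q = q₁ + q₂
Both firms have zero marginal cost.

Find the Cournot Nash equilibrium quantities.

q₁* = q₂* = 165.0; P* = 165.0

Work:
Profit: π_i = P·q_i = (a - q_i - q_j)·q_i
FOC: ∂π_i/∂q_i = a - 2q_i - q_j = 0
Reaction function: q_i = (495 - q_j)/2
Symmetry: q* = 495/3 = 165.0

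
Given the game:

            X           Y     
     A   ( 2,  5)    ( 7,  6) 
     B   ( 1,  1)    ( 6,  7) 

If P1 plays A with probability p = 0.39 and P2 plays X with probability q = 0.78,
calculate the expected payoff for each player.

E[P1] = 2.49, E[P2] = 3.451

Work:
E[P1] = p·q·π₁(A,X) + p·(1-q)·π₁(A,Y) + (1-p)·q·π₁(B,X) + (1-p)·(1-q)·π₁(B,Y)
= 0.39·0.78·2 + 0.39·0.22·7 + 0.61·0.78·1 + 0.61·0.22·6
= 2.49

E[P2] = 3.451 (similar calculation)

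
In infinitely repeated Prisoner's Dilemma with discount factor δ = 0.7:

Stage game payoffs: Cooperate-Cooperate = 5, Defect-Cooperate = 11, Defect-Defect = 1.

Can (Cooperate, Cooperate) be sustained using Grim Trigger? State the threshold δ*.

δ* = 0.6; since δ = 0.7 ≥ 0.6, cooperation can be sustained

Work:
For Grim Trigger:
Cooperate forever: 5/(1-δ)
Defect then punished: 11 + 1·δ/(1-δ)
Need: 5/(1-δ) ≥ 11 + 1·δ/(1-δ)
Solving: δ ≥ (T-R)/(T-P) = (11-5)/(11-1) = 0.6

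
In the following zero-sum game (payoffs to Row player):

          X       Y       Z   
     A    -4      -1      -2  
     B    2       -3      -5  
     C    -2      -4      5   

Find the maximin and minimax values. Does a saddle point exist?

Maximin = -4, Minimax = -1, Saddle: False

Work:
Row minimums: [-4, -5, -4] → maximin = -4
Column maximums: [2, -1, 5] → minimax = -1
No saddle point (maximin ≠ minimax). Mixed strategy needed.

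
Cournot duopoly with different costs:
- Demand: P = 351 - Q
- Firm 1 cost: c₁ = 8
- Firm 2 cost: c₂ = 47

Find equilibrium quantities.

q₁* = 127.33, q₂* = 88.33

Work:
Reaction: q₁ = (351 - 8 - q₂)/2
Reaction: q₂ = (351 - 47 - q₁)/2
Solve simultaneously:
q₁* = (351 - 2×8 + 47)/3 = 127.33
q₂* = (351 - 2×47 + 8)/3 = 88.33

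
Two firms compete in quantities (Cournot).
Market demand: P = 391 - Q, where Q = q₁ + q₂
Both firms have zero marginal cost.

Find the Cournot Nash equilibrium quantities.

q₁* = q₂* = 130.33; P* = 130.33

Work:
Profit: π_i = P·q_i = (a - q_i - q_j)·q_i
FOC: ∂π_i/∂q_i = a - 2q_i - q_j = 0
Reaction function: q_i = (391 - q_j)/2
Symmetry: q* = 391/3 = 130.33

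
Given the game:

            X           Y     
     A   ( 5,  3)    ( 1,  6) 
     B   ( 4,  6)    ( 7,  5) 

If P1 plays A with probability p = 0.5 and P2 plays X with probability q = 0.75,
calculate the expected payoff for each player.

E[P1] = 4.375, E[P2] = 4.75

Work:
E[P1] = p·q·π₁(A,X) + p·(1-q)·π₁(A,Y) + (1-p)·q·π₁(B,X) + (1-p)·(1-q)·π₁(B,Y)
= 0.5·0.75·5 + 0.5·0.25·1 + 0.5·0.75·4 + 0.5·0.25·7
= 4.375

E[P2] = 4.75 (similar calculation)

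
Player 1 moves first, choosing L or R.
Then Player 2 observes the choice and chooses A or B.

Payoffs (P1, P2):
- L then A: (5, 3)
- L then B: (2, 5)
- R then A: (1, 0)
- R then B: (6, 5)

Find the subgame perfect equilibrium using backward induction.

P1 plays R, P2 plays B after L and B after R; Payoff (6, 5)

Work:
Backward induction:
After L: P2 chooses B → P1 gets 2
After R: P2 chooses B → P1 gets 6
P1 chooses R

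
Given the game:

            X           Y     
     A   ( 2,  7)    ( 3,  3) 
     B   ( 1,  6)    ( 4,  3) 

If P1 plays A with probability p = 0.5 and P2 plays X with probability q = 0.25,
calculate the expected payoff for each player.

E[P1] = 3.0, E[P2] = 3.875

Work:
E[P1] = p·q·π₁(A,X) + p·(1-q)·π₁(A,Y) + (1-p)·q·π₁(B,X) + (1-p)·(1-q)·π₁(B,Y)
= 0.5·0.25·2 + 0.5·0.75·3 + 0.5·0.25·1 + 0.5·0.75·4
= 3.0

E[P2] = 3.875 (similar calculation)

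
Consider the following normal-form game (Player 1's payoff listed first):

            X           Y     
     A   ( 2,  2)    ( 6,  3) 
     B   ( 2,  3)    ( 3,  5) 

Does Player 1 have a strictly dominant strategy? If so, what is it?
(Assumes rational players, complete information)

No strictly dominant strategy exists for Player 1

Work:
A strategy strictly dominates another if it gives a strictly higher payoff against every opponent action. Compare each pair of P1's strategies column-by-column:
  A vs B: [2 vs 2, 6 vs 3] → A does not strictly dominate B (column X: 2 ≤ 2)
  B vs A: [2 vs 2, 3 vs 6] → B does not strictly dominate A (column X: 2 ≤ 2)
No single strategy strictly dominates all others → no strictly dominant strategy.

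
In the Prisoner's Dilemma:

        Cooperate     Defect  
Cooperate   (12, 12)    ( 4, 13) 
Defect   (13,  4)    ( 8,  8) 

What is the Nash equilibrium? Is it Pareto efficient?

(Defect, Defect) is NE; not Pareto efficient

Work:
Defect dominates Cooperate for both players:
If P2 cooperates: Defect (13) > Cooperate (12)
If P2 defects: Defect (8) > Cooperate (4)
NE: (Defect, Defect) with payoff (8, 8)
But (Cooperate, Cooperate) = (12, 12) Pareto dominates (8, 8)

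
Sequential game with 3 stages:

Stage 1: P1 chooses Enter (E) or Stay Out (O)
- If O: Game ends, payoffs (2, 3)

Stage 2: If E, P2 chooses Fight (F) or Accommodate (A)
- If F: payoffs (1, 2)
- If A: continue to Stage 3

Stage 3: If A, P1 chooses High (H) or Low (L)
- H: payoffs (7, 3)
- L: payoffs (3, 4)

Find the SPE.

SPE: (E, A, H); Outcome (7, 3)

Work:
Stage 3: P1 chooses H (7 vs 3)
Stage 2: P2: F->2, A->3 (anticipating H). Choose A
Stage 1: P1: O->2, E->7 (anticipating A, H). Choose E
SPE path: E -> A -> H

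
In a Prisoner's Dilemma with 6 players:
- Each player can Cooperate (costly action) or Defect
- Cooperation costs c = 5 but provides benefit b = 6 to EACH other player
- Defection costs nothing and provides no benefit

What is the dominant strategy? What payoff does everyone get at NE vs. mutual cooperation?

Dominant: Defect; NE payoff = 0; Coop payoff = 25

Work:
Defect dominates (saves cost c = 5, benefit to others is external)
NE: All defect → everyone gets 0
If all cooperate: each receives (5)×6 - 5 = 25
Social dilemma: 25 > 0 but NE gives 0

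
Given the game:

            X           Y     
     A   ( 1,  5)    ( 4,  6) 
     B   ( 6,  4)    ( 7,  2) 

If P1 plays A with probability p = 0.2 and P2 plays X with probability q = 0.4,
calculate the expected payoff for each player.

E[P1] = 5.84, E[P2] = 3.36

Work:
E[P1] = p·q·π₁(A,X) + p·(1-q)·π₁(A,Y) + (1-p)·q·π₁(B,X) + (1-p)·(1-q)·π₁(B,Y)
= 0.2·0.4·1 + 0.2·0.6·4 + 0.8·0.4·6 + 0.8·0.6·7
= 5.84

E[P2] = 3.36 (similar calculation)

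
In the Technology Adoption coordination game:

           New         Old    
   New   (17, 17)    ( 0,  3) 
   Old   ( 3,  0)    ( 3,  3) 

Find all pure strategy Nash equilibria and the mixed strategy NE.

Pure NE: (New, New) and (Old, Old); Mixed NE: p = 0.1765, q = 0.1765

Work:
Check pure NE:
(New, New): (17, 17) - no unilateral deviation beneficial
(Old, Old): (3, 3) - no unilateral deviation beneficial
Mixed NE: P1 plays New with p = 0.1765, P2 plays New with q = 0.1765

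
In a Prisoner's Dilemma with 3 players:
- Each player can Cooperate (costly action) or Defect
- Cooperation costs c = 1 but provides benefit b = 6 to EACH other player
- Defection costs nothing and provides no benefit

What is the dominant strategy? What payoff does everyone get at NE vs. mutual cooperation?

Dominant: Defect; NE payoff = 0; Coop payoff = 11

Work:
Defect dominates (saves cost c = 1, benefit to others is external)
NE: All defect → everyone gets 0
If all cooperate: each receives (2)×6 - 1 = 11
Social dilemma: 11 > 0 but NE gives 0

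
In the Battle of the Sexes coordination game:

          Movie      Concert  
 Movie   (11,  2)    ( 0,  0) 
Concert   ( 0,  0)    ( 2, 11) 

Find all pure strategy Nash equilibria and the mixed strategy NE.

Pure NE: (Movie, Movie) and (Concert, Concert); Mixed NE: p = 0.8462, q = 0.1538

Work:
Check pure NE:
(Movie, Movie): (11, 2) - no unilateral deviation beneficial
(Concert, Concert): (2, 11) - no unilateral deviation beneficial
Mixed NE: P1 plays Movie with p = 0.8462, P2 plays Movie with q = 0.1538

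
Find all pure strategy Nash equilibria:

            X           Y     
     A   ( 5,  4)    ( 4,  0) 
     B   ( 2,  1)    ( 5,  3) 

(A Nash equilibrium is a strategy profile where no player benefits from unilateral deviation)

Nash equilibrium: (A, X), (B, Y)

Work:
Best responses:
  P1 vs X: payoffs [5, 2] → best response A (payoff 5)
  P1 vs Y: payoffs [4, 5] → best response B (payoff 5)
  P2 vs A: payoffs [4, 0] → best response X (payoff 4)
  P2 vs B: payoffs [1, 3] → best response Y (payoff 3)
Mutual best responses: (A,X), (B,Y) → Nash equilibria.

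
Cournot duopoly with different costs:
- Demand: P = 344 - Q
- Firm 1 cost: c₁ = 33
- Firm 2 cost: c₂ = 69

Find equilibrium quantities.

q₁* = 115.67, q₂* = 79.67

Work:
Reaction: q₁ = (344 - 33 - q₂)/2
Reaction: q₂ = (344 - 69 - q₁)/2
Solve simultaneously:
q₁* = (344 - 2×33 + 69)/3 = 115.67
q₂* = (344 - 2×69 + 33)/3 = 79.67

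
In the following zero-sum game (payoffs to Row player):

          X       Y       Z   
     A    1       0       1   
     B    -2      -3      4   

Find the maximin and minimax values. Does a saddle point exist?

Maximin = 0, Minimax = 0, Saddle: True

Work:
Row minimums: [0, -3] → maximin = 0
Column maximums: [1, 0, 4] → minimax = 0
Saddle point exists! Game value = 0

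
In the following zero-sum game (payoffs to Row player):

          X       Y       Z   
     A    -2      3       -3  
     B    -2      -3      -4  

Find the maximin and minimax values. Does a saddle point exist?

Maximin = -3, Minimax = -3, Saddle: True

Work:
Row minimums: [-3, -4] → maximin = -3
Column maximums: [-2, 3, -3] → minimax = -3
Saddle point exists! Game value = -3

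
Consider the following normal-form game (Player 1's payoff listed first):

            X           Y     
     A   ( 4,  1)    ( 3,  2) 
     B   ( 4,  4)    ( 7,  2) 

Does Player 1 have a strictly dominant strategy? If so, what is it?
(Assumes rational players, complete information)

No strictly dominant strategy exists for Player 1

Work:
A strategy strictly dominates another if it gives a strictly higher payoff against every opponent action. Compare each pair of P1's strategies column-by-column:
  A vs B: [4 vs 4, 3 vs 7] → A does not strictly dominate B (column X: 4 ≤ 4)
  B vs A: [4 vs 4, 7 vs 3] → B does not strictly dominate A (column X: 4 ≤ 4)
No single strategy strictly dominates all others → no strictly dominant strategy.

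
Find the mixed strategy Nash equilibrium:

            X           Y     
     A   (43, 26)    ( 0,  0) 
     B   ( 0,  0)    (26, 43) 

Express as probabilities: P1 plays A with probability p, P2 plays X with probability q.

p = 0.6232, q = 0.3768

Work:
Find probabilities that make opponent indifferent:
P2 chooses q to make P1 indifferent between A and B
P1 chooses p to make P2 indifferent between X and Y
Mixed NE: P1 plays (A: 0.6232, B: 0.3768), P2 plays (X: 0.3768, Y: 0.6232)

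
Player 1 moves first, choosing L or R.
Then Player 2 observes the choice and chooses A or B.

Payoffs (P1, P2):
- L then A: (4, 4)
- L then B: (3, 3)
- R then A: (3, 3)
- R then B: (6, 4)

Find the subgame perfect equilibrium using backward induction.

P1 plays R, P2 plays A after L and B after R; Payoff (6, 4)

Work:
Backward induction:
After L: P2 chooses A → P1 gets 4
After R: P2 chooses B → P1 gets 6
P1 chooses R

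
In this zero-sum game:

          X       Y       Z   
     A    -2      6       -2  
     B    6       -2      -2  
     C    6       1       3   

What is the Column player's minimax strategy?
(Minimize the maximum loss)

Column should play Z, value = 3

Work:
Column player minimizes Row's maximum payoff:
Column X: max payoff to Row = 6
Column Y: max payoff to Row = 6
Column Z: max payoff to Row = 3
Minimum is 3, achieved by column Z.
Minimax strategy: Z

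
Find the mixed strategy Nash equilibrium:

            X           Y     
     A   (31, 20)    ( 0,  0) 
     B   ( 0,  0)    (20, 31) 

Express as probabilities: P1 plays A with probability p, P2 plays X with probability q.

p = 0.6078, q = 0.3922

Work:
Find probabilities that make opponent indifferent:
P2 chooses q to make P1 indifferent between A and B
P1 chooses p to make P2 indifferent between X and Y
Mixed NE: P1 plays (A: 0.6078, B: 0.3922), P2 plays (X: 0.3922, Y: 0.6078)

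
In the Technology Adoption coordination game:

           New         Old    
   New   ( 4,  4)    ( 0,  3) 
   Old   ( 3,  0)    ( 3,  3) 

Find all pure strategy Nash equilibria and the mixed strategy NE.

Pure NE: (New, New) and (Old, Old); Mixed NE: p = 0.75, q = 0.75

Work:
Check pure NE:
(New, New): (4, 4) - no unilateral deviation beneficial
(Old, Old): (3, 3) - no unilateral deviation beneficial
Mixed NE: P1 plays New with p = 0.75, P2 plays New with q = 0.75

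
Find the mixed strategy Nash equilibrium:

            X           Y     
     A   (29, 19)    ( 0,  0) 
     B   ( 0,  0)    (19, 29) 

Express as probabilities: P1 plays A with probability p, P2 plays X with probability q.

p = 0.6042, q = 0.3958

Work:
Find probabilities that make opponent indifferent:
P2 chooses q to make P1 indifferent between A and B
P1 chooses p to make P2 indifferent between X and Y
Mixed NE: P1 plays (A: 0.6042, B: 0.3958), P2 plays (X: 0.3958, Y: 0.6042)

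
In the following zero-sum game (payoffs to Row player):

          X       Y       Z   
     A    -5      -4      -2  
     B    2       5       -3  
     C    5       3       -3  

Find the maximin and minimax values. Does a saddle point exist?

Maximin = -3, Minimax = -2, Saddle: False

Work:
Row minimums: [-5, -3, -3] → maximin = -3
Column maximums: [5, 5, -2] → minimax = -2
No saddle point (maximin ≠ minimax). Mixed strategy needed.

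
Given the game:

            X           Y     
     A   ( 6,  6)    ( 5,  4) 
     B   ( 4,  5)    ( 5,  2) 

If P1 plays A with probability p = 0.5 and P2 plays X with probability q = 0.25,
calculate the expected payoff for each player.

E[P1] = 5.0, E[P2] = 3.625

Work:
E[P1] = p·q·π₁(A,X) + p·(1-q)·π₁(A,Y) + (1-p)·q·π₁(B,X) + (1-p)·(1-q)·π₁(B,Y)
= 0.5·0.25·6 + 0.5·0.75·5 + 0.5·0.25·4 + 0.5·0.75·5
= 5.0

E[P2] = 3.625 (similar calculation)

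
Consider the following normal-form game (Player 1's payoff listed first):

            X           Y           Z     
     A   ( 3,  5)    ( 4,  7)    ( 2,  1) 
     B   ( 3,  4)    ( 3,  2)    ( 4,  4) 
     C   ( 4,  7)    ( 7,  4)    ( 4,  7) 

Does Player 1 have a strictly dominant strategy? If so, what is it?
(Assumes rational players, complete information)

No strictly dominant strategy exists for Player 1

Work:
A strategy strictly dominates another if it gives a strictly higher payoff against every opponent action. Compare each pair of P1's strategies column-by-column:
  A vs B: [3 vs 3, 4 vs 3, 2 vs 4] → A does not strictly dominate B (column X: 3 ≤ 3)
  A vs C: [3 vs 4, 4 vs 7, 2 vs 4] → A does not strictly dominate C (column X: 3 ≤ 4)
  B vs A: [3 vs 3, 3 vs 4, 4 vs 2] → B does not strictly dominate A (column X: 3 ≤ 3)
  B vs C: [3 vs 4, 3 vs 7, 4 vs 4] → B does not strictly dominate C (column X: 3 ≤ 4)
  C vs A: [4 vs 3, 7 vs 4, 4 vs 2] → C strictly dominates A
  C vs B: [4 vs 3, 7 vs 3, 4 vs 4] → C does not strictly dominate B (column Z: 4 ≤ 4)
No single strategy strictly dominates all others → no strictly dominant strategy.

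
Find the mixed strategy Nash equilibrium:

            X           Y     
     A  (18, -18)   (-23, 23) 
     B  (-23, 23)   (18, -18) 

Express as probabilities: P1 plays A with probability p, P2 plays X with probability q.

p = 0.5, q = 0.5

Work:
Find probabilities that make opponent indifferent:
P2 chooses q to make P1 indifferent between A and B
P1 chooses p to make P2 indifferent between X and Y
Mixed NE: P1 plays (A: 0.5, B: 0.5), P2 plays (X: 0.5, Y: 0.5)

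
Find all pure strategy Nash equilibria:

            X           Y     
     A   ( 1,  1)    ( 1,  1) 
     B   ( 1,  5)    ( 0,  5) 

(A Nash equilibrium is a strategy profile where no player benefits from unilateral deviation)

Nash equilibrium: (A, X), (A, Y), (B, X)

Work:
Best responses:
  P1 vs X: payoffs [1, 1] → best response A/B (payoff 1)
  P1 vs Y: payoffs [1, 0] → best response A (payoff 1)
  P2 vs A: payoffs [1, 1] → best response X/Y (payoff 1)
  P2 vs B: payoffs [5, 5] → best response X/Y (payoff 5)
Mutual best responses: (A,X), (A,Y), (B,X) → Nash equilibria.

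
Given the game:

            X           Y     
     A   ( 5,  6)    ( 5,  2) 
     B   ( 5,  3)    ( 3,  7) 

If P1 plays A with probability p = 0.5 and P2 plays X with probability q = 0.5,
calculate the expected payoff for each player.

E[P1] = 4.5, E[P2] = 4.5

Work:
E[P1] = p·q·π₁(A,X) + p·(1-q)·π₁(A,Y) + (1-p)·q·π₁(B,X) + (1-p)·(1-q)·π₁(B,Y)
= 0.5·0.5·5 + 0.5·0.5·5 + 0.5·0.5·5 + 0.5·0.5·3
= 4.5

E[P2] = 4.5 (similar calculation)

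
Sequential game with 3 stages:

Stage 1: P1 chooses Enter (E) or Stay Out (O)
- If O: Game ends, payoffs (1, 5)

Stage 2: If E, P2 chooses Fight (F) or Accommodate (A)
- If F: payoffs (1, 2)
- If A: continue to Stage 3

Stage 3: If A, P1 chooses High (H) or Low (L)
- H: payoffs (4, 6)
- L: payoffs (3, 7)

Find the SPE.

SPE: (E, A, H); Outcome (4, 6)

Work:
Stage 3: P1 chooses H (4 vs 3)
Stage 2: P2: F->2, A->6 (anticipating H). Choose A
Stage 1: P1: O->1, E->4 (anticipating A, H). Choose E
SPE path: E -> A -> H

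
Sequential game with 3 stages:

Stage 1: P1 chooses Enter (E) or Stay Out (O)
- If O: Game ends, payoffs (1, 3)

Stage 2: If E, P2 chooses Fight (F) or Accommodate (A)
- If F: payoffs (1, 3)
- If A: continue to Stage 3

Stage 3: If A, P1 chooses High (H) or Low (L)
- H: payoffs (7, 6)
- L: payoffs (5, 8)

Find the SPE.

SPE: (E, A, H); Outcome (7, 6)

Work:
Stage 3: P1 chooses H (7 vs 5)
Stage 2: P2: F->3, A->6 (anticipating H). Choose A
Stage 1: P1: O->1, E->7 (anticipating A, H). Choose E
SPE path: E -> A -> H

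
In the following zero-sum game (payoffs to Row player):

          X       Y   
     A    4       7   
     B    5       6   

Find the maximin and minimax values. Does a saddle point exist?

Maximin = 5, Minimax = 5, Saddle: True

Work:
Row minimums: [4, 5] → maximin = 5
Column maximums: [5, 7] → minimax = 5
Saddle point exists! Game value = 5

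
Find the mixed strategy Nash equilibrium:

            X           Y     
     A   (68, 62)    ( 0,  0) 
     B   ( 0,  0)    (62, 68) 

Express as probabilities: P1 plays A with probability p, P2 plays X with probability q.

p = 0.5231, q = 0.4769

Work:
Find probabilities that make opponent indifferent:
P2 chooses q to make P1 indifferent between A and B
P1 chooses p to make P2 indifferent between X and Y
Mixed NE: P1 plays (A: 0.5231, B: 0.4769), P2 plays (X: 0.4769, Y: 0.5231)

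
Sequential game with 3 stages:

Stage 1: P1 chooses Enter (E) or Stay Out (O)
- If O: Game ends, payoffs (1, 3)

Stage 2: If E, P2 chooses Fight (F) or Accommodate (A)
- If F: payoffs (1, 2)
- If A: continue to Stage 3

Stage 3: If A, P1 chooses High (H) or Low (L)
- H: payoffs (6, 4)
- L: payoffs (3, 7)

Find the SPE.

SPE: (E, A, H); Outcome (6, 4)

Work:
Stage 3: P1 chooses H (6 vs 3)
Stage 2: P2: F->2, A->4 (anticipating H). Choose A
Stage 1: P1: O->1, E->6 (anticipating A, H). Choose E
SPE path: E -> A -> H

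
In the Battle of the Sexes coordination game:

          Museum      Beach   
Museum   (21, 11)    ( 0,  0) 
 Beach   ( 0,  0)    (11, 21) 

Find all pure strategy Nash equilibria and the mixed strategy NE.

Pure NE: (Museum, Museum) and (Beach, Beach); Mixed NE: p = 0.6562, q = 0.3438

Work:
Check pure NE:
(Museum, Museum): (21, 11) - no unilateral deviation beneficial
(Beach, Beach): (11, 21) - no unilateral deviation beneficial
Mixed NE: P1 plays Museum with p = 0.6562, P2 plays Museum with q = 0.3438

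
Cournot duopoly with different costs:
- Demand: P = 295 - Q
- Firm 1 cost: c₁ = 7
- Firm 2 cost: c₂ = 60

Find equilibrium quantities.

q₁* = 113.67, q₂* = 60.67

Work:
Reaction: q₁ = (295 - 7 - q₂)/2
Reaction: q₂ = (295 - 60 - q₁)/2
Solve simultaneously:
q₁* = (295 - 2×7 + 60)/3 = 113.67
q₂* = (295 - 2×60 + 7)/3 = 60.67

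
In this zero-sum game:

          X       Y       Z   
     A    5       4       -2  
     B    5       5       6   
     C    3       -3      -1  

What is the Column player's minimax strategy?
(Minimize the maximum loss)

Column should play X or Y (all achieve the minimum), value = 5

Work:
Column player minimizes Row's maximum payoff:
Column X: max payoff to Row = 5
Column Y: max payoff to Row = 5
Column Z: max payoff to Row = 6
Minimum is 5, achieved by columns X, Y (tied).
Each of X or Y is a minimax strategy.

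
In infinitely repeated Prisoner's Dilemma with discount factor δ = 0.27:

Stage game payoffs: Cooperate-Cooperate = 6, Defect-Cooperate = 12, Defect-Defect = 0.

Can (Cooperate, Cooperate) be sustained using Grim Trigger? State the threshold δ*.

δ* = 0.5; since δ = 0.27 < 0.5, cooperation cannot be sustained

Work:
For Grim Trigger:
Cooperate forever: 6/(1-δ)
Defect then punished: 12 + 0·δ/(1-δ)
Need: 6/(1-δ) ≥ 12 + 0·δ/(1-δ)
Solving: δ ≥ (T-R)/(T-P) = (12-6)/(12-0) = 0.5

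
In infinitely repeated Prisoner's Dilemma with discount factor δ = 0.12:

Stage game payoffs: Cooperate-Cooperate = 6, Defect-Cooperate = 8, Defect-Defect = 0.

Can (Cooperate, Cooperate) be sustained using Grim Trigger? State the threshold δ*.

δ* = 0.25; since δ = 0.12 < 0.25, cooperation cannot be sustained

Work:
For Grim Trigger:
Cooperate forever: 6/(1-δ)
Defect then punished: 8 + 0·δ/(1-δ)
Need: 6/(1-δ) ≥ 8 + 0·δ/(1-δ)
Solving: δ ≥ (T-R)/(T-P) = (8-6)/(8-0) = 0.25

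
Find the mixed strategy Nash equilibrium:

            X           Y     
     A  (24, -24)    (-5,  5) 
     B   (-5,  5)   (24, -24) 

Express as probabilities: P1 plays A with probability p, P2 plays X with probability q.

p = 0.5, q = 0.5

Work:
Find probabilities that make opponent indifferent:
P2 chooses q to make P1 indifferent between A and B
P1 chooses p to make P2 indifferent between X and Y
Mixed NE: P1 plays (A: 0.5, B: 0.5), P2 plays (X: 0.5, Y: 0.5)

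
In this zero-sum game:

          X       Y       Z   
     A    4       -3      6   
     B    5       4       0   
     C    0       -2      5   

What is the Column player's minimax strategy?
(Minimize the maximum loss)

Column should play Y, value = 4

Work:
Column player minimizes Row's maximum payoff:
Column X: max payoff to Row = 5
Column Y: max payoff to Row = 4
Column Z: max payoff to Row = 6
Minimum is 4, achieved by column Y.
Minimax strategy: Y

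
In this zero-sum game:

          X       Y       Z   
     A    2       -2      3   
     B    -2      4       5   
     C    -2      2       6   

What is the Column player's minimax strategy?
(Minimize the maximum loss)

Column should play X, value = 2

Work:
Column player minimizes Row's maximum payoff:
Column X: max payoff to Row = 2
Column Y: max payoff to Row = 4
Column Z: max payoff to Row = 6
Minimum is 2, achieved by column X.
Minimax strategy: X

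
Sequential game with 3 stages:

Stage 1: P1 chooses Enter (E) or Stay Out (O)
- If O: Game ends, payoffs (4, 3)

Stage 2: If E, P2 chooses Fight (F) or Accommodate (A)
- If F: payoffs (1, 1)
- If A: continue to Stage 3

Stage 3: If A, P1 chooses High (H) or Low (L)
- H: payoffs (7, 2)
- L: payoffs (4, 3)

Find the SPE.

SPE: (E, A, H); Outcome (7, 2)

Work:
Stage 3: P1 chooses H (7 vs 4)
Stage 2: P2: F->1, A->2 (anticipating H). Choose A
Stage 1: P1: O->4, E->7 (anticipating A, H). Choose E
SPE path: E -> A -> H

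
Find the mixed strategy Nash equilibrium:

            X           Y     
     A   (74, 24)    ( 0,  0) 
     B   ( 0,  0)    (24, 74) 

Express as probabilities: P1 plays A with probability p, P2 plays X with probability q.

p = 0.7551, q = 0.2449

Work:
Find probabilities that make opponent indifferent:
P2 chooses q to make P1 indifferent between A and B
P1 chooses p to make P2 indifferent between X and Y
Mixed NE: P1 plays (A: 0.7551, B: 0.2449), P2 plays (X: 0.2449, Y: 0.7551)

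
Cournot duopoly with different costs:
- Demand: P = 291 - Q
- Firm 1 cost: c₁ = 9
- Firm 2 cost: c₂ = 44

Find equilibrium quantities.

q₁* = 105.67, q₂* = 70.67

Work:
Reaction: q₁ = (291 - 9 - q₂)/2
Reaction: q₂ = (291 - 44 - q₁)/2
Solve simultaneously:
q₁* = (291 - 2×9 + 44)/3 = 105.67
q₂* = (291 - 2×44 + 9)/3 = 70.67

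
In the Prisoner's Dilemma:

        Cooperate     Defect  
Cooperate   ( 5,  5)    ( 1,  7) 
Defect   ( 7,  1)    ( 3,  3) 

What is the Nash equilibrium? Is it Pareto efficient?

(Defect, Defect) is NE; not Pareto efficient

Work:
Defect dominates Cooperate for both players:
If P2 cooperates: Defect (7) > Cooperate (5)
If P2 defects: Defect (3) > Cooperate (1)
NE: (Defect, Defect) with payoff (3, 3)
But (Cooperate, Cooperate) = (5, 5) Pareto dominates (3, 3)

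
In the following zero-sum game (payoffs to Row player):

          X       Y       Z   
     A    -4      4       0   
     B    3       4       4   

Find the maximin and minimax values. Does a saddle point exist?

Maximin = 3, Minimax = 3, Saddle: True

Work:
Row minimums: [-4, 3] → maximin = 3
Column maximums: [3, 4, 4] → minimax = 3
Saddle point exists! Game value = 3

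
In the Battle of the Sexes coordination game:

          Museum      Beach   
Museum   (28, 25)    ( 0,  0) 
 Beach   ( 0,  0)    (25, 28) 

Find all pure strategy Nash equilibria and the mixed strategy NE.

Pure NE: (Museum, Museum) and (Beach, Beach); Mixed NE: p = 0.5283, q = 0.4717

Work:
Check pure NE:
(Museum, Museum): (28, 25) - no unilateral deviation beneficial
(Beach, Beach): (25, 28) - no unilateral deviation beneficial
Mixed NE: P1 plays Museum with p = 0.5283, P2 plays Museum with q = 0.4717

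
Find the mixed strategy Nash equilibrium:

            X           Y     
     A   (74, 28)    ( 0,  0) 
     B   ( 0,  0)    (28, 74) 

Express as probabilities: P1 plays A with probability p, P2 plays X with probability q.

p = 0.7255, q = 0.2745

Work:
Find probabilities that make opponent indifferent:
P2 chooses q to make P1 indifferent between A and B
P1 chooses p to make P2 indifferent between X and Y
Mixed NE: P1 plays (A: 0.7255, B: 0.2745), P2 plays (X: 0.2745, Y: 0.7255)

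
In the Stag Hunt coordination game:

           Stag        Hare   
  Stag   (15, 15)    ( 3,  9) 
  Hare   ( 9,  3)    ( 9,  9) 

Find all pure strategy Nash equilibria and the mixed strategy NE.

Pure NE: (Stag, Stag) and (Hare, Hare); Mixed NE: p = 0.5, q = 0.5

Work:
Check pure NE:
(Stag, Stag): (15, 15) - no unilateral deviation beneficial
(Hare, Hare): (9, 9) - no unilateral deviation beneficial
Mixed NE: P1 plays Stag with p = 0.5, P2 plays Stag with q = 0.5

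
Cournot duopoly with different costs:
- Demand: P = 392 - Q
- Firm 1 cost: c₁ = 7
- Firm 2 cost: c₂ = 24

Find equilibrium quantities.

q₁* = 134.0, q₂* = 117.0

Work:
Reaction: q₁ = (392 - 7 - q₂)/2
Reaction: q₂ = (392 - 24 - q₁)/2
Solve simultaneously:
q₁* = (392 - 2×7 + 24)/3 = 134.0
q₂* = (392 - 2×24 + 7)/3 = 117.0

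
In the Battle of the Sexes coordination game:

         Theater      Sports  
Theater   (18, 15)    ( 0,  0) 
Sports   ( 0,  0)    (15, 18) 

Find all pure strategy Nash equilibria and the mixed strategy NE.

Pure NE: (Theater, Theater) and (Sports, Sports); Mixed NE: p = 0.5455, q = 0.4545

Work:
Check pure NE:
(Theater, Theater): (18, 15) - no unilateral deviation beneficial
(Sports, Sports): (15, 18) - no unilateral deviation beneficial
Mixed NE: P1 plays Theater with p = 0.5455, P2 plays Theater with q = 0.4545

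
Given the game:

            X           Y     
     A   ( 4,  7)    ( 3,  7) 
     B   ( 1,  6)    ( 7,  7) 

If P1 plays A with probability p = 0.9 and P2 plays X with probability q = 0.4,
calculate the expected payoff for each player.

E[P1] = 3.52, E[P2] = 6.96

Work:
E[P1] = p·q·π₁(A,X) + p·(1-q)·π₁(A,Y) + (1-p)·q·π₁(B,X) + (1-p)·(1-q)·π₁(B,Y)
= 0.9·0.4·4 + 0.9·0.6·3 + 0.1·0.4·1 + 0.1·0.6·7
= 3.52

E[P2] = 6.96 (similar calculation)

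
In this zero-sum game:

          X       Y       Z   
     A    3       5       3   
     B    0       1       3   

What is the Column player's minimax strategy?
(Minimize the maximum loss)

Column should play X or Z (all achieve the minimum), value = 3

Work:
Column player minimizes Row's maximum payoff:
Column X: max payoff to Row = 3
Column Y: max payoff to Row = 5
Column Z: max payoff to Row = 3
Minimum is 3, achieved by columns X, Z (tied).
Each of X or Z is a minimax strategy.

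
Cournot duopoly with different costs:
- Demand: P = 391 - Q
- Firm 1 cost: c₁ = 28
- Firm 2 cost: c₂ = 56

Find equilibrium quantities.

q₁* = 130.33, q₂* = 102.33

Work:
Reaction: q₁ = (391 - 28 - q₂)/2
Reaction: q₂ = (391 - 56 - q₁)/2
Solve simultaneously:
q₁* = (391 - 2×28 + 56)/3 = 130.33
q₂* = (391 - 2×56 + 28)/3 = 102.33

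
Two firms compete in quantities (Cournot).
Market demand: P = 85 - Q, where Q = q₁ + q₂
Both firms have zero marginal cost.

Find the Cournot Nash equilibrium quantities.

q₁* = q₂* = 28.33; P* = 28.33

Work:
Profit: π_i = P·q_i = (a - q_i - q_j)·q_i
FOC: ∂π_i/∂q_i = a - 2q_i - q_j = 0
Reaction function: q_i = (85 - q_j)/2
Symmetry: q* = 85/3 = 28.33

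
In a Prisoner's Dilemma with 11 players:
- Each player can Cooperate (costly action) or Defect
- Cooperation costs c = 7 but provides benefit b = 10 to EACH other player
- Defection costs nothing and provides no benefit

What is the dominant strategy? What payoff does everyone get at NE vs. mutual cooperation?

Dominant: Defect; NE payoff = 0; Coop payoff = 93

Work:
Defect dominates (saves cost c = 7, benefit to others is external)
NE: All defect → everyone gets 0
If all cooperate: each receives (10)×10 - 7 = 93
Social dilemma: 93 > 0 but NE gives 0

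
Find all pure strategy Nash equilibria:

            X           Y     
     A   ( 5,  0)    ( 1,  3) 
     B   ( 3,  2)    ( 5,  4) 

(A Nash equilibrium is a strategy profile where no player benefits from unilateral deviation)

Nash equilibrium: (B, Y)

Work:
Best responses:
  P1 vs X: payoffs [5, 3] → best response A (payoff 5)
  P1 vs Y: payoffs [1, 5] → best response B (payoff 5)
  P2 vs A: payoffs [0, 3] → best response Y (payoff 3)
  P2 vs B: payoffs [2, 4] → best response Y (payoff 4)
Mutual best responses: (B,Y) → Nash equilibria.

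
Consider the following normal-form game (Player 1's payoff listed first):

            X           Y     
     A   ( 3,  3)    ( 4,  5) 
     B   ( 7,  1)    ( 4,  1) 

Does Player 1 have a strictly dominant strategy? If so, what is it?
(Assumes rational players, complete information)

No strictly dominant strategy exists for Player 1

Work:
A strategy strictly dominates another if it gives a strictly higher payoff against every opponent action. Compare each pair of P1's strategies column-by-column:
  A vs B: [3 vs 7, 4 vs 4] → A does not strictly dominate B (column X: 3 ≤ 7)
  B vs A: [7 vs 3, 4 vs 4] → B does not strictly dominate A (column Y: 4 ≤ 4)
No single strategy strictly dominates all others → no strictly dominant strategy.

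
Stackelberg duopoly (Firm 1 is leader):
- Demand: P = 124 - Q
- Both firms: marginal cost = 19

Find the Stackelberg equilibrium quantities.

q₁* (leader) = 52.5, q₂* (follower) = 26.25

Work:
Follower's reaction: q₂ = (a - c - q₁)/2
Leader substitutes: π₁ = q₁·(a - q₁ - (a-c-q₁)/2 - c)
FOC: q₁* = (124 - 19)/2 = 52.50
Then: q₂* = (124 - 19 - 52.5)/2 = 26.25
Leader has first-mover advantage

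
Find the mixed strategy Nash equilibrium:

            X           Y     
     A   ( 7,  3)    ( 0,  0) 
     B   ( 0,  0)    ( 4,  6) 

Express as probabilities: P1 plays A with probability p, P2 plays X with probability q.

p = 0.6667, q = 0.3636

Work:
Find probabilities that make opponent indifferent:
P2 chooses q to make P1 indifferent between A and B
P1 chooses p to make P2 indifferent between X and Y
Mixed NE: P1 plays (A: 0.6667, B: 0.3333), P2 plays (X: 0.3636, Y: 0.6364)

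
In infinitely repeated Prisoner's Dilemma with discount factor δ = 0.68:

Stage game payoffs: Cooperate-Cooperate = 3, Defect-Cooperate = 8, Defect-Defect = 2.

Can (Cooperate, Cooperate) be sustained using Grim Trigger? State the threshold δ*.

δ* = 0.8333; since δ = 0.68 < 0.8333, cooperation cannot be sustained

Work:
For Grim Trigger:
Cooperate forever: 3/(1-δ)
Defect then punished: 8 + 2·δ/(1-δ)
Need: 3/(1-δ) ≥ 8 + 2·δ/(1-δ)
Solving: δ ≥ (T-R)/(T-P) = (8-3)/(8-2) = 0.8333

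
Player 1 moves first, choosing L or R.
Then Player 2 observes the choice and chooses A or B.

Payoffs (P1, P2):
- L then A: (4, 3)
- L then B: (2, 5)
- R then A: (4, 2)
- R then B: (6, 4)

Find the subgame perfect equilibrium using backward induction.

P1 plays R, P2 plays B after L and B after R; Payoff (6, 4)

Work:
Backward induction:
After L: P2 chooses B → P1 gets 2
After R: P2 chooses B → P1 gets 6
P1 chooses R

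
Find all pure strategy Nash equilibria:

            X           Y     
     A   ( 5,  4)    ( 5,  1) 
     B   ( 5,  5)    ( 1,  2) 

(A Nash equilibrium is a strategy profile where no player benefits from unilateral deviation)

Nash equilibrium: (A, X), (B, X)

Work:
Best responses:
  P1 vs X: payoffs [5, 5] → best response A/B (payoff 5)
  P1 vs Y: payoffs [5, 1] → best response A (payoff 5)
  P2 vs A: payoffs [4, 1] → best response X (payoff 4)
  P2 vs B: payoffs [5, 2] → best response X (payoff 5)
Mutual best responses: (A,X), (B,X) → Nash equilibria.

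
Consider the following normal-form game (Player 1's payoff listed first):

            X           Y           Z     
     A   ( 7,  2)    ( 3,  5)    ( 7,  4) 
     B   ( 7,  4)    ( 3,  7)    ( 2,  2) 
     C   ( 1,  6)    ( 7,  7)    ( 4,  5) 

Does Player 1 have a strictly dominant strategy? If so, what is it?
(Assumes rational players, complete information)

No strictly dominant strategy exists for Player 1

Work:
A strategy strictly dominates another if it gives a strictly higher payoff against every opponent action. Compare each pair of P1's strategies column-by-column:
  A vs B: [7 vs 7, 3 vs 3, 7 vs 2] → A does not strictly dominate B (column X: 7 ≤ 7)
  A vs C: [7 vs 1, 3 vs 7, 7 vs 4] → A does not strictly dominate C (column Y: 3 ≤ 7)
  B vs A: [7 vs 7, 3 vs 3, 2 vs 7] → B does not strictly dominate A (column X: 7 ≤ 7)
  B vs C: [7 vs 1, 3 vs 7, 2 vs 4] → B does not strictly dominate C (column Y: 3 ≤ 7)
  C vs A: [1 vs 7, 7 vs 3, 4 vs 7] → C does not strictly dominate A (column X: 1 ≤ 7)
  C vs B: [1 vs 7, 7 vs 3, 4 vs 2] → C does not strictly dominate B (column X: 1 ≤ 7)
No single strategy strictly dominates all others → no strictly dominant strategy.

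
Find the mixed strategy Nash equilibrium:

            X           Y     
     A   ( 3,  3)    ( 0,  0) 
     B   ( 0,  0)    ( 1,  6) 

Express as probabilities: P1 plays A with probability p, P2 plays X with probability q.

p = 0.6667, q = 0.25

Work:
Find probabilities that make opponent indifferent:
P2 chooses q to make P1 indifferent between A and B
P1 chooses p to make P2 indifferent between X and Y
Mixed NE: P1 plays (A: 0.6667, B: 0.3333), P2 plays (X: 0.25, Y: 0.75)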